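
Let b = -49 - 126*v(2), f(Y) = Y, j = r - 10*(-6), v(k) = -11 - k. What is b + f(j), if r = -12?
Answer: 1637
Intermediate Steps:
j = 48 (j = -12 - 10*(-6) = -12 + 60 = 48)
b = 1589 (b = -49 - 126*(-11 - 1*2) = -49 - 126*(-11 - 2) = -49 - 126*(-13) = -49 + 1638 = 1589)
b + f(j) = 1589 + 48 = 1637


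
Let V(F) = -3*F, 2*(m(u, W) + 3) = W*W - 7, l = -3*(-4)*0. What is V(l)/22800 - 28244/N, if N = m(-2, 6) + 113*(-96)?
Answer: 56488/21673 ≈ 2.6064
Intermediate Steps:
l = 0 (l = 12*0 = 0)
m(u, W) = -13/2 + W²/2 (m(u, W) = -3 + (W*W - 7)/2 = -3 + (W² - 7)/2 = -3 + (-7 + W²)/2 = -3 + (-7/2 + W²/2) = -13/2 + W²/2)
N = -21673/2 (N = (-13/2 + (½)*6²) + 113*(-96) = (-13/2 + (½)*36) - 10848 = (-13/2 + 18) - 10848 = 23/2 - 10848 = -21673/2 ≈ -10837.)
V(l)/22800 - 28244/N = -3*0/22800 - 28244/(-21673/2) = 0*(1/22800) - 28244*(-2/21673) = 0 + 56488/21673 = 56488/21673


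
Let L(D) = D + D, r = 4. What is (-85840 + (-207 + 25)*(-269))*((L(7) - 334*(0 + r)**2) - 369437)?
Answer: 13822156494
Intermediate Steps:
L(D) = 2*D
(-85840 + (-207 + 25)*(-269))*((L(7) - 334*(0 + r)**2) - 369437) = (-85840 + (-207 + 25)*(-269))*((2*7 - 334*(0 + 4)**2) - 369437) = (-85840 - 182*(-269))*((14 - 334*4**2) - 369437) = (-85840 + 48958)*((14 - 334*16) - 369437) = -36882*((14 - 5344) - 369437) = -36882*(-5330 - 369437) = -36882*(-374767) = 13822156494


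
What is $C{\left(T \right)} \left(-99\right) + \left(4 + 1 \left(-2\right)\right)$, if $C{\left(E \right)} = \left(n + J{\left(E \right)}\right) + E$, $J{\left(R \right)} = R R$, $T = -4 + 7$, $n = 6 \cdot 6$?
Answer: $-4750$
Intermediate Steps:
$n = 36$
$T = 3$
$J{\left(R \right)} = R^{2}$
$C{\left(E \right)} = 36 + E + E^{2}$ ($C{\left(E \right)} = \left(36 + E^{2}\right) + E = 36 + E + E^{2}$)
$C{\left(T \right)} \left(-99\right) + \left(4 + 1 \left(-2\right)\right) = \left(36 + 3 + 3^{2}\right) \left(-99\right) + \left(4 + 1 \left(-2\right)\right) = \left(36 + 3 + 9\right) \left(-99\right) + \left(4 - 2\right) = 48 \left(-99\right) + 2 = -4752 + 2 = -4750$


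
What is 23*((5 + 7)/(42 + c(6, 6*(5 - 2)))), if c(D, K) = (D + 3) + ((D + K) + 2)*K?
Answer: 92/173 ≈ 0.53179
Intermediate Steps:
c(D, K) = 3 + D + K*(2 + D + K) (c(D, K) = (3 + D) + (2 + D + K)*K = (3 + D) + K*(2 + D + K) = 3 + D + K*(2 + D + K))
23*((5 + 7)/(42 + c(6, 6*(5 - 2)))) = 23*((5 + 7)/(42 + (3 + 6 + (6*(5 - 2))**2 + 2*(6*(5 - 2)) + 6*(6*(5 - 2))))) = 23*(12/(42 + (3 + 6 + (6*3)**2 + 2*(6*3) + 6*(6*3)))) = 23*(12/(42 + (3 + 6 + 18**2 + 2*18 + 6*18))) = 23*(12/(42 + (3 + 6 + 324 + 36 + 108))) = 23*(12/(42 + 477)) = 23*(12/519) = 23*(12*(1/519)) = 23*(4/173) = 92/173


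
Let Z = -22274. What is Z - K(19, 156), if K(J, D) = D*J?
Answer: -25238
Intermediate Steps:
Z - K(19, 156) = -22274 - 156*19 = -22274 - 1*2964 = -22274 - 2964 = -25238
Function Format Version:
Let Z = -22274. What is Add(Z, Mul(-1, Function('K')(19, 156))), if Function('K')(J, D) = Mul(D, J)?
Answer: -25238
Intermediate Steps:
Add(Z, Mul(-1, Function('K')(19, 156))) = Add(-22274, Mul(-1, Mul(156, 19))) = Add(-22274, Mul(-1, 2964)) = Add(-22274, -2964) = -25238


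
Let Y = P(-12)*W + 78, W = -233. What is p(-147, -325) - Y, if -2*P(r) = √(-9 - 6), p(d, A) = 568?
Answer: 490 - 233*I*√15/2 ≈ 490.0 - 451.2*I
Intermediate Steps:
P(r) = -I*√15/2 (P(r) = -√(-9 - 6)/2 = -I*√15/2)
Y = 78 + 233*I*√15/2 (Y = -I*√15/2*(-233) + 78 = 233*I*√15/2 + 78 = 78 + 233*I*√15/2 ≈ 78.0 + 451.2*I)
p(-147, -325) - Y = 568 - (78 + 233*I*√15/2) = 568 + (-78 - 233*I*√15/2) = 490 - 233*I*√15/2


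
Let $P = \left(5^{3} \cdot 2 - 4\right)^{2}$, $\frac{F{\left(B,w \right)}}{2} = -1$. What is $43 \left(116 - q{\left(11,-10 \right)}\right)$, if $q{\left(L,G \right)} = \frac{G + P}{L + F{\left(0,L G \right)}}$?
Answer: $- \frac{2556866}{9} \approx -2.841 \cdot 10^{5}$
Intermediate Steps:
$F{\left(B,w \right)} = -2$ ($F{\left(B,w \right)} = 2 \left(-1\right) = -2$)
$P = 60516$ ($P = \left(125 \cdot 2 - 4\right)^{2} = \left(250 - 4\right)^{2} = 246^{2} = 60516$)
$q{\left(L,G \right)} = \frac{60516 + G}{-2 + L}$ ($q{\left(L,G \right)} = \frac{G + 60516}{L - 2} = \frac{60516 + G}{-2 + L}$)
$43 \left(116 - q{\left(11,-10 \right)}\right) = 43 \left(116 - \frac{60516 - 10}{-2 + 11}\right) = 43 \left(116 - \frac{1}{9} \cdot 60506\right) = 43 \left(116 - \frac{60506}{9}\right) = 43 \left(- \frac{59462}{9}\right) = - \frac{2556866}{9}$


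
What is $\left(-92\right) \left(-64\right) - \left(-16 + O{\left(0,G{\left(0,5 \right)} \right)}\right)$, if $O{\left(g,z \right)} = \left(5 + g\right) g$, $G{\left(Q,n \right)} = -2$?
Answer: $5904$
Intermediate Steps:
$O{\left(g,z \right)} = g \left(5 + g\right)$
$\left(-92\right) \left(-64\right) - \left(-16 + O{\left(0,G{\left(0,5 \right)} \right)}\right) = \left(-92\right) \left(-64\right) + \left(16 - 0 \left(5 + 0\right)\right) = 5888 + \left(16 - 0 \cdot 5\right) = 5888 + \left(16 - 0\right) = 5888 + \left(16 + 0\right) = 5888 + 16 = 5904$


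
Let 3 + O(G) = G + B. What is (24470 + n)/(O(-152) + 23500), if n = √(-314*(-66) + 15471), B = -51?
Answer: 12235/11647 + √36195/23294 ≈ 1.0587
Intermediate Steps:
O(G) = -54 + G (O(G) = -3 + (G - 51) = -3 + (-51 + G) = -54 + G)
n = √36195 (n = √(20724 + 15471) = √36195 ≈ 190.25)
(24470 + n)/(O(-152) + 23500) = (24470 + √36195)/((-54 - 152) + 23500) = (24470 + √36195)/(-206 + 23500) = (24470 + √36195)/23294 = (24470 + √36195)*(1/23294) = 12235/11647 + √36195/23294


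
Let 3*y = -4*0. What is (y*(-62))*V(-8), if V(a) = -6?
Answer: 0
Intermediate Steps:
y = 0 (y = (-4*0)/3 = (⅓)*0 = 0)
(y*(-62))*V(-8) = (0*(-62))*(-6) = 0*(-6) = 0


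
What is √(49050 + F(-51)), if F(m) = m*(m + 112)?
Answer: √45939 ≈ 214.33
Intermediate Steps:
F(m) = m*(112 + m)
√(49050 + F(-51)) = √(49050 - 51*(112 - 51)) = √(49050 - 51*61) = √(49050 - 3111) = √45939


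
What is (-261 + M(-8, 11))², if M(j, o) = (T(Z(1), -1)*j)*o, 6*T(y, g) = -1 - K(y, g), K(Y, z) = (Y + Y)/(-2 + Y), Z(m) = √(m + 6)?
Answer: 2780033/81 - 563552*√7/81 ≈ 15914.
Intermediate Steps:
Z(m) = √(6 + m)
K(Y, z) = 2*Y/(-2 + Y) (K(Y, z) = (2*Y)/(-2 + Y) = 2*Y/(-2 + Y))
T(y, g) = -⅙ - y/(3*(-2 + y)) (T(y, g) = (-1 - 2*y/(-2 + y))/6 = -⅙ - y/(3*(-2 + y)))
M(j, o) = j*o*(2 - 3*√7)/(6*(-2 + √7)) (M(j, o) = (((2 - 3*√(6 + 1))/(6*(-2 + √(6 + 1))))*j)*o = (((2 - 3*√7)/(6*(-2 + √7)))*j)*o = (j*(2 - 3*√7)/(6*(-2 + √7)))*o = j*o*(2 - 3*√7)/(6*(-2 + √7)))
(-261 + M(-8, 11))² = (-261 + (-17/18*(-8)*11 - 2/9*(-8)*11*√7))² = (-261 + (748/9 + 176*√7/9))² = (-1601/9 + 176*√7/9)²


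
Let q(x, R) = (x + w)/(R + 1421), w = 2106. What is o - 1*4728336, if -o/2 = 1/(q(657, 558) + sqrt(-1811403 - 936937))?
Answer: -50894480477117236578/10763719092109 + 15665764*I*sqrt(687085)/10763719092109 ≈ -4.7283e+6 + 0.0012064*I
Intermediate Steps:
q(x, R) = (2106 + x)/(1421 + R) (q(x, R) = (x + 2106)/(R + 1421) = (2106 + x)/(1421 + R))
o = -2/(2763/1979 + 2*I*sqrt(687085)) (o = -2/((2106 + 657)/(1421 + 558) + sqrt(-1811403 - 936937)) = -2/(2763/1979 + sqrt(-2748340)) = -2/((1/1979)*2763 + 2*I*sqrt(687085)) = -2/(2763/1979 + 2*I*sqrt(687085)) ≈ -1.016e-6 + 0.0012064*I)
o - 1*4728336 = (-10935954/10763719092109 + 15665764*I*sqrt(687085)/10763719092109) - 1*4728336 = (-10935954/10763719092109 + 15665764*I*sqrt(687085)/10763719092109) - 4728336 = -50894480477117236578/10763719092109 + 15665764*I*sqrt(687085)/10763719092109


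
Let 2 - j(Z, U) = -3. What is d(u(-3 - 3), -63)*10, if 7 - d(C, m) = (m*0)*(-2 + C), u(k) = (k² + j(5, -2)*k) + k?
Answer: 70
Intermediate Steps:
j(Z, U) = 5 (j(Z, U) = 2 - 1*(-3) = 2 + 3 = 5)
u(k) = k² + 6*k (u(k) = (k² + 5*k) + k = k² + 6*k)
d(C, m) = 7 (d(C, m) = 7 - m*0*(-2 + C) = 7 - 0*(-2 + C) = 7 - 1*0 = 7 + 0 = 7)
d(u(-3 - 3), -63)*10 = 7*10 = 70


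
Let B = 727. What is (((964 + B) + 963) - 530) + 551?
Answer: 2675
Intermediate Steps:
(((964 + B) + 963) - 530) + 551 = (((964 + 727) + 963) - 530) + 551 = ((1691 + 963) - 530) + 551 = (2654 - 530) + 551 = 2124 + 551 = 2675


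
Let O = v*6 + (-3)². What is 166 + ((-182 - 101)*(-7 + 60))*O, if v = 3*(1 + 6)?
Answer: -2024699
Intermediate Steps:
v = 21 (v = 3*7 = 21)
O = 135 (O = 21*6 + (-3)² = 126 + 9 = 135)
166 + ((-182 - 101)*(-7 + 60))*O = 166 + ((-182 - 101)*(-7 + 60))*135 = 166 - 283*53*135 = 166 - 14999*135 = 166 - 2024865 = -2024699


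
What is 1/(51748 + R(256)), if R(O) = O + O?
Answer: 1/52260 ≈ 1.9135e-5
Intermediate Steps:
R(O) = 2*O
1/(51748 + R(256)) = 1/(51748 + 2*256) = 1/(51748 + 512) = 1/52260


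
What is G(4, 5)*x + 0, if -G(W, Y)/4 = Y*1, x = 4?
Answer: -80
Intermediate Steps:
G(W, Y) = -4*Y
G(4, 5)*x + 0 = -4*5*4 + 0 = -20*4 + 0 = -80 + 0 = -80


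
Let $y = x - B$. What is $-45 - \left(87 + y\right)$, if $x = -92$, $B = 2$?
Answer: $-38$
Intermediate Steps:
$y = -94$ ($y = -92 - 2 = -94$)
$-45 - \left(87 + y\right) = -45 - -7 = -45 + \left(-87 + 94\right) = -45 + 7 = -38$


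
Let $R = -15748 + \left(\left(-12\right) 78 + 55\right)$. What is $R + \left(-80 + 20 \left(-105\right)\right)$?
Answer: $-18809$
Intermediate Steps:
$R = -16629$ ($R = -15748 + \left(-936 + 55\right) = -15748 - 881 = -16629$)
$R + \left(-80 + 20 \left(-105\right)\right) = -16629 + \left(-80 + 20 \left(-105\right)\right) = -16629 - 2180 = -18809$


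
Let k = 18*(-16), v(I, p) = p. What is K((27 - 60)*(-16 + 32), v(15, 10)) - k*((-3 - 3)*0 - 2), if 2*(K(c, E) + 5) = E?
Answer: -576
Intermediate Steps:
K(c, E) = -5 + E/2
k = -288
K((27 - 60)*(-16 + 32), v(15, 10)) - k*((-3 - 3)*0 - 2) = (-5 + (1/2)*10) - (-288)*((-3 - 3)*0 - 2) = (-5 + 5) - (-288)*(-6*0 - 2) = 0 - (-288)*(0 - 2) = 0 - (-288)*(-2) = 0 - 1*576 = 0 - 576 = -576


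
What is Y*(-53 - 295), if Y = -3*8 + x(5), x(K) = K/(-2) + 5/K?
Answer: 8874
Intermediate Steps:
x(K) = 5/K - K/2 (x(K) = K*(-1/2) + 5/K = -K/2 + 5/K = 5/K - K/2)
Y = -51/2 (Y = -3*8 + (5/5 - 1/2*5) = -24 + (5*(1/5) - 5/2) = -24 + (1 - 5/2) = -24 - 3/2 = -51/2 ≈ -25.500)
Y*(-53 - 295) = -51*(-53 - 295)/2 = -51/2*(-348) = 8874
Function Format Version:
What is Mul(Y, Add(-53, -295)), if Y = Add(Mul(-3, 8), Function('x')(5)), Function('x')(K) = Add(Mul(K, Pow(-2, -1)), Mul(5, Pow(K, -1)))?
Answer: 8874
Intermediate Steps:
Function('x')(K) = Add(Mul(5, Pow(K, -1)), Mul(Rational(-1, 2), K)) (Function('x')(K) = Add(Mul(K, Rational(-1, 2)), Mul(5, Pow(K, -1))) = Add(Mul(Rational(-1, 2), K), Mul(5, Pow(K, -1))) = Add(Mul(5, Pow(K, -1)), Mul(Rational(-1, 2), K)))
Y = Rational(-51, 2) (Y = Add(Mul(-3, 8), Add(Mul(5, Pow(5, -1)), Mul(Rational(-1, 2), 5))) = Add(-24, Add(Mul(5, Rational(1, 5)), Rational(-5, 2))) = Add(-24, Add(1, Rational(-5, 2))) = Add(-24, Rational(-3, 2)) = Rational(-51, 2) ≈ -25.500)
Mul(Y, Add(-53, -295)) = Mul(Rational(-51, 2), Add(-53, -295)) = Mul(Rational(-51, 2), -348) = 8874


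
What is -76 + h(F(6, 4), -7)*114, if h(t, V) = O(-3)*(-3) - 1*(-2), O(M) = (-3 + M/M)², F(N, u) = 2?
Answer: -1216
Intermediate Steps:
O(M) = 4 (O(M) = (-3 + 1)² = (-2)² = 4)
h(t, V) = -10 (h(t, V) = 4*(-3) - 1*(-2) = -12 + 2 = -10)
-76 + h(F(6, 4), -7)*114 = -76 - 10*114 = -76 - 1140 = -1216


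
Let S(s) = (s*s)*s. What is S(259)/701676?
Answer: 17373979/701676 ≈ 24.761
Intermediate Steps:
S(s) = s³ (S(s) = s²*s = s³)
S(259)/701676 = 259³/701676 = 17373979*(1/701676) = 17373979/701676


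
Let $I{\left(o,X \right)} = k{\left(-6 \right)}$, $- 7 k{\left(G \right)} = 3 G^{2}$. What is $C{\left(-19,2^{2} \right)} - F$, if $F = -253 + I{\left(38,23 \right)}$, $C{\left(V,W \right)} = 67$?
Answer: $\frac{2348}{7} \approx 335.43$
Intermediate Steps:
$k{\left(G \right)} = - \frac{3 G^{2}}{7}$
$I{\left(o,X \right)} = - \frac{108}{7}$ ($I{\left(o,X \right)} = - \frac{3 \left(-6\right)^{2}}{7} = \left(- \frac{3}{7}\right) 36 = - \frac{108}{7}$)
$F = - \frac{1879}{7}$ ($F = -253 - \frac{108}{7} = - \frac{1879}{7} \approx -268.43$)
$C{\left(-19,2^{2} \right)} - F = 67 - - \frac{1879}{7} = 67 + \frac{1879}{7} = \frac{2348}{7}$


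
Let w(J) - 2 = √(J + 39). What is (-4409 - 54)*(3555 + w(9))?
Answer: -15874891 - 17852*√3 ≈ -1.5906e+7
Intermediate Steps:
w(J) = 2 + √(39 + J) (w(J) = 2 + √(J + 39) = 2 + √(39 + J))
(-4409 - 54)*(3555 + w(9)) = (-4409 - 54)*(3555 + (2 + √(39 + 9))) = -4463*(3555 + (2 + √48)) = -4463*(3555 + (2 + 4*√3)) = -4463*(3557 + 4*√3) = -15874891 - 17852*√3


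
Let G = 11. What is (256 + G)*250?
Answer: 66750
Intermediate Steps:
(256 + G)*250 = (256 + 11)*250 = 267*250 = 66750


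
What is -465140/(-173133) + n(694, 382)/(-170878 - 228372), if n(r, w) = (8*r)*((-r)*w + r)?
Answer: 127174772008612/34561675125 ≈ 3679.6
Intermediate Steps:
n(r, w) = 8*r*(r - r*w) (n(r, w) = (8*r)*(-r*w + r) = (8*r)*(r - r*w) = 8*r*(r - r*w))
-465140/(-173133) + n(694, 382)/(-170878 - 228372) = -465140/(-173133) + (8*694²*(1 - 1*382))/(-170878 - 228372) = -465140*(-1/173133) + (8*481636*(1 - 382))/(-399250) = 465140/173133 + (8*481636*(-381))*(-1/399250) = 465140/173133 - 1468026528*(-1/399250) = 465140/173133 + 734013264/199625 = 127174772008612/34561675125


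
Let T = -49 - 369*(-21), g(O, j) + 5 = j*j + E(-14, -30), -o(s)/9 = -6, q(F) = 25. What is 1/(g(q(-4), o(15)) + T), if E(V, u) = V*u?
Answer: 1/11031 ≈ 9.0654e-5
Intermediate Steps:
o(s) = 54 (o(s) = -9*(-6) = 54)
g(O, j) = 415 + j**2 (g(O, j) = -5 + (j*j - 14*(-30)) = -5 + (j**2 + 420) = -5 + (420 + j**2) = 415 + j**2)
T = 7700 (T = -49 + 7749 = 7700)
1/(g(q(-4), o(15)) + T) = 1/((415 + 54**2) + 7700) = 1/((415 + 2916) + 7700) = 1/(3331 + 7700) = 1/11031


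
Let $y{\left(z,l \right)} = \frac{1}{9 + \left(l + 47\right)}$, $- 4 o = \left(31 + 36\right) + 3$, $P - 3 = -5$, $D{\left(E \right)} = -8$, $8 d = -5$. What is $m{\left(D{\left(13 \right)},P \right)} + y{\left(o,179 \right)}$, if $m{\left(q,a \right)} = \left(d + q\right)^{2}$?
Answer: $\frac{1118899}{15040} \approx 74.395$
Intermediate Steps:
$d = - \frac{5}{8}$ ($d = \frac{1}{8} \left(-5\right) = - \frac{5}{8} \approx -0.625$)
$P = -2$ ($P = 3 - 5 = -2$)
$m{\left(q,a \right)} = \left(- \frac{5}{8} + q\right)^{2}$
$o = - \frac{35}{2}$ ($o = - \frac{\left(31 + 36\right) + 3}{4} = - \frac{67 + 3}{4} = \left(- \frac{1}{4}\right) 70 = - \frac{35}{2} \approx -17.5$)
$y{\left(z,l \right)} = \frac{1}{56 + l}$ ($y{\left(z,l \right)} = \frac{1}{9 + \left(47 + l\right)} = \frac{1}{56 + l}$)
$m{\left(D{\left(13 \right)},P \right)} + y{\left(o,179 \right)} = \frac{\left(-5 + 8 \left(-8\right)\right)^{2}}{64} + \frac{1}{56 + 179} = \frac{\left(-5 - 64\right)^{2}}{64} + \frac{1}{235} = \frac{\left(-69\right)^{2}}{64} + \frac{1}{235} = \frac{1}{64} \cdot 4761 + \frac{1}{235} = \frac{4761}{64} + \frac{1}{235} = \frac{1118899}{15040}$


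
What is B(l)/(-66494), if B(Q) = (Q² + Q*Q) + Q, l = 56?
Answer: -3164/33247 ≈ -0.095166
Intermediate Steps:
B(Q) = Q + 2*Q² (B(Q) = (Q² + Q²) + Q = 2*Q² + Q = Q + 2*Q²)
B(l)/(-66494) = (56*(1 + 2*56))/(-66494) = (56*(1 + 112))*(-1/66494) = (56*113)*(-1/66494) = 6328*(-1/66494) = -3164/33247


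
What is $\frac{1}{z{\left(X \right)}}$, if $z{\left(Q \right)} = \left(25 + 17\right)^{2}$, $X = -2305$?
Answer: $\frac{1}{1764} \approx 0.00056689$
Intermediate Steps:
$z{\left(Q \right)} = 1764$ ($z{\left(Q \right)} = 42^{2} = 1764$)
$\frac{1}{z{\left(X \right)}} = \frac{1}{1764}$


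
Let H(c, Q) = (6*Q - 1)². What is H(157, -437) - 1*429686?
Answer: 6450443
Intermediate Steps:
H(c, Q) = (-1 + 6*Q)²
H(157, -437) - 1*429686 = (-1 + 6*(-437))² - 1*429686 = (-1 - 2622)² - 429686 = (-2623)² - 429686 = 6880129 - 429686 = 6450443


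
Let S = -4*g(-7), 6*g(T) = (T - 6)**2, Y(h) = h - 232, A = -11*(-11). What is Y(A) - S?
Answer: 5/3 ≈ 1.6667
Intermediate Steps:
A = 121
Y(h) = -232 + h
g(T) = (-6 + T)**2/6 (g(T) = (T - 6)**2/6 = (-6 + T)**2/6)
S = -338/3 (S = -2*(-6 - 7)**2/3 = -2*(-13)**2/3 = -2*169/3 = -4*169/6 = -338/3 ≈ -112.67)
Y(A) - S = (-232 + 121) - 1*(-338/3) = -111 + 338/3 = 5/3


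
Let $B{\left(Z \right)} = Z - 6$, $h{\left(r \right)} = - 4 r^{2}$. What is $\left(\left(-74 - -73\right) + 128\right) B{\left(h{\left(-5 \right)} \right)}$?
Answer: $-13462$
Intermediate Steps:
$B{\left(Z \right)} = -6 + Z$
$\left(\left(-74 - -73\right) + 128\right) B{\left(h{\left(-5 \right)} \right)} = \left(\left(-74 - -73\right) + 128\right) \left(-6 - 4 \left(-5\right)^{2}\right) = \left(\left(-74 + 73\right) + 128\right) \left(-6 - 100\right) = \left(-1 + 128\right) \left(-6 - 100\right) = 127 \left(-106\right) = -13462$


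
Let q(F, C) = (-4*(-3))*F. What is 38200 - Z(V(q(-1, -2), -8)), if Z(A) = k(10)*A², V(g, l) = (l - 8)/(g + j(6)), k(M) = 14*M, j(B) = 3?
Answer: 3058360/81 ≈ 37758.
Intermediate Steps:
q(F, C) = 12*F
V(g, l) = (-8 + l)/(3 + g) (V(g, l) = (l - 8)/(g + 3) = (-8 + l)/(3 + g))
Z(A) = 140*A² (Z(A) = (14*10)*A² = 140*A²)
38200 - Z(V(q(-1, -2), -8)) = 38200 - 140*((-8 - 8)/(3 + 12*(-1)))² = 38200 - 140*(-16/(3 - 12))² = 38200 - 140*(-16/(-9))² = 38200 - 140*(-⅑*(-16))² = 38200 - 140*(16/9)² = 38200 - 140*256/81 = 38200 - 1*35840/81 = 38200 - 35840/81 = 3058360/81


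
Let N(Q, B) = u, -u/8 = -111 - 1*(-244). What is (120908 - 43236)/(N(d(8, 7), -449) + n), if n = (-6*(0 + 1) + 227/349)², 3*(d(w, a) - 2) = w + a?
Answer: -9460527272/126110575 ≈ -75.018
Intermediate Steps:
d(w, a) = 2 + a/3 + w/3 (d(w, a) = 2 + (w + a)/3 = 2 + (a + w)/3 = 2 + (a/3 + w/3) = 2 + a/3 + w/3)
u = -1064 (u = -8*(-111 - 1*(-244)) = -8*(-111 + 244) = -8*133 = -1064)
N(Q, B) = -1064
n = 3485689/121801 (n = (-6*1 + 227*(1/349))² = (-6 + 227/349)² = (-1867/349)² = 3485689/121801 ≈ 28.618)
(120908 - 43236)/(N(d(8, 7), -449) + n) = (120908 - 43236)/(-1064 + 3485689/121801) = 77672/(-126110575/121801) = 77672*(-121801/126110575) = -9460527272/126110575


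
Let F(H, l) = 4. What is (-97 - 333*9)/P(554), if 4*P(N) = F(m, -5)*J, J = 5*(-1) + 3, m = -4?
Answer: 1547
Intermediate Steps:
J = -2 (J = -5 + 3 = -2)
P(N) = -2 (P(N) = (4*(-2))/4 = (¼)*(-8) = -2)
(-97 - 333*9)/P(554) = (-97 - 333*9)/(-2) = (-97 - 111*27)*(-½) = (-97 - 2997)*(-½) = -3094*(-½) = 1547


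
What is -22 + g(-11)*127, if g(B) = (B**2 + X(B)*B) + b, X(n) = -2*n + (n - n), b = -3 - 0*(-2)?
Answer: -15770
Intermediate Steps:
b = -3 (b = -3 - 1*0 = -3 + 0 = -3)
X(n) = -2*n (X(n) = -2*n + 0 = -2*n)
g(B) = -3 - B**2 (g(B) = (B**2 + (-2*B)*B) - 3 = (B**2 - 2*B**2) - 3 = -B**2 - 3 = -3 - B**2)
-22 + g(-11)*127 = -22 + (-3 - 1*(-11)**2)*127 = -22 + (-3 - 1*121)*127 = -22 + (-3 - 121)*127 = -22 - 124*127 = -22 - 15748 = -15770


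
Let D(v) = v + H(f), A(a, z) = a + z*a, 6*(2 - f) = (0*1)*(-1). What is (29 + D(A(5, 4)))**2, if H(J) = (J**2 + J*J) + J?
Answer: 4096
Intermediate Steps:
f = 2 (f = 2 - 0*1*(-1)/6 = 2 - 0*(-1) = 2 - 1/6*0 = 2 + 0 = 2)
H(J) = J + 2*J**2 (H(J) = (J**2 + J**2) + J = 2*J**2 + J = J + 2*J**2)
A(a, z) = a + a*z
D(v) = 10 + v (D(v) = v + 2*(1 + 2*2) = v + 2*(1 + 4) = v + 2*5 = v + 10 = 10 + v)
(29 + D(A(5, 4)))**2 = (29 + (10 + 5*(1 + 4)))**2 = (29 + (10 + 5*5))**2 = (29 + (10 + 25))**2 = (29 + 35)**2 = 64**2 = 4096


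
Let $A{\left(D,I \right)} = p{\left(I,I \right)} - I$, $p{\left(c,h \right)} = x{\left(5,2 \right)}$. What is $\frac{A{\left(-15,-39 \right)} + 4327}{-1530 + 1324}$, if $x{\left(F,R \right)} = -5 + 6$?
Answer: $- \frac{4367}{206} \approx -21.199$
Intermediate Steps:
$x{\left(F,R \right)} = 1$
$p{\left(c,h \right)} = 1$
$A{\left(D,I \right)} = 1 - I$
$\frac{A{\left(-15,-39 \right)} + 4327}{-1530 + 1324} = \frac{\left(1 - -39\right) + 4327}{-1530 + 1324} = \frac{\left(1 + 39\right) + 4327}{-206} = \left(40 + 4327\right) \left(- \frac{1}{206}\right) = 4367 \left(- \frac{1}{206}\right) = - \frac{4367}{206}$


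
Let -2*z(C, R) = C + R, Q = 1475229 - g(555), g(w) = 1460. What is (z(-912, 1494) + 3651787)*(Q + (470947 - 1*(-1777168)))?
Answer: 13590444538464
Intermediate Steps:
Q = 1473769 (Q = 1475229 - 1*1460 = 1475229 - 1460 = 1473769)
z(C, R) = -C/2 - R/2 (z(C, R) = -(C + R)/2 = -C/2 - R/2)
(z(-912, 1494) + 3651787)*(Q + (470947 - 1*(-1777168))) = ((-½*(-912) - ½*1494) + 3651787)*(1473769 + (470947 - 1*(-1777168))) = ((456 - 747) + 3651787)*(1473769 + (470947 + 1777168)) = (-291 + 3651787)*(1473769 + 2248115) = 3651496*3721884 = 13590444538464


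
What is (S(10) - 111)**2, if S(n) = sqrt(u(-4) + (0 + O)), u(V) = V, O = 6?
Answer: (111 - sqrt(2))**2 ≈ 12009.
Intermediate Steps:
S(n) = sqrt(2) (S(n) = sqrt(-4 + (0 + 6)) = sqrt(-4 + 6) = sqrt(2))
(S(10) - 111)**2 = (sqrt(2) - 111)**2 = (-111 + sqrt(2))**2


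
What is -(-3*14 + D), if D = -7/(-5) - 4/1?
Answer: 223/5 ≈ 44.600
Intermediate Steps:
D = -13/5 (D = -7*(-⅕) - 4*1 = 7/5 - 4 = -13/5 ≈ -2.6000)
-(-3*14 + D) = -(-3*14 - 13/5) = -(-42 - 13/5) = -1*(-223/5) = 223/5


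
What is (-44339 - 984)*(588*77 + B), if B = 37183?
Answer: -3737289257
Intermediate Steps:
(-44339 - 984)*(588*77 + B) = (-44339 - 984)*(588*77 + 37183) = -45323*(45276 + 37183) = -45323*82459 = -3737289257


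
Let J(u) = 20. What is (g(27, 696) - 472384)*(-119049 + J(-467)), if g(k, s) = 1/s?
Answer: 39134266895627/696 ≈ 5.6227e+10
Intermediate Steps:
(g(27, 696) - 472384)*(-119049 + J(-467)) = (1/696 - 472384)*(-119049 + 20) = (1/696 - 472384)*(-119029) = -328779263/696*(-119029) = 39134266895627/696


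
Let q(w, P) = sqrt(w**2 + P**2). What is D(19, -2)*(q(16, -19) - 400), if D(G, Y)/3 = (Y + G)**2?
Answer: -346800 + 867*sqrt(617) ≈ -3.2526e+5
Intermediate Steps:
D(G, Y) = 3*(G + Y)**2 (D(G, Y) = 3*(Y + G)**2 = 3*(G + Y)**2)
q(w, P) = sqrt(P**2 + w**2)
D(19, -2)*(q(16, -19) - 400) = (3*(19 - 2)**2)*(sqrt((-19)**2 + 16**2) - 400) = (3*17**2)*(sqrt(361 + 256) - 400) = (3*289)*(sqrt(617) - 400) = 867*(-400 + sqrt(617)) = -346800 + 867*sqrt(617)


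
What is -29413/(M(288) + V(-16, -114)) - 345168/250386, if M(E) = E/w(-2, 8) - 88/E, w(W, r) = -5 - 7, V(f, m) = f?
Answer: 44104147380/60551681 ≈ 728.37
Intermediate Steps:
w(W, r) = -12
M(E) = -88/E - E/12 (M(E) = E/(-12) - 88/E = E*(-1/12) - 88/E = -E/12 - 88/E = -88/E - E/12)
-29413/(M(288) + V(-16, -114)) - 345168/250386 = -29413/((-88/288 - 1/12*288) - 16) - 345168/250386 = -29413/((-88*1/288 - 24) - 16) - 345168*1/250386 = -29413/((-11/36 - 24) - 16) - 57528/41731 = -29413/(-875/36 - 16) - 57528/41731 = -29413/(-1451/36) - 57528/41731 = -29413*(-36/1451) - 57528/41731 = 1058868/1451 - 57528/41731 = 44104147380/60551681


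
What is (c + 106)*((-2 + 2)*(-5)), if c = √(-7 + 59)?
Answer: 0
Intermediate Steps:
c = 2*√13 (c = √52 = 2*√13 ≈ 7.2111)
(c + 106)*((-2 + 2)*(-5)) = (2*√13 + 106)*((-2 + 2)*(-5)) = (106 + 2*√13)*(0*(-5)) = (106 + 2*√13)*0 = 0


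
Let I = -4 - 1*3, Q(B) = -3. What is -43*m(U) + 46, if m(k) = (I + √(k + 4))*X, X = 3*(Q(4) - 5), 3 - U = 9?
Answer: -7178 + 1032*I*√2 ≈ -7178.0 + 1459.5*I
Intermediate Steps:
U = -6 (U = 3 - 1*9 = 3 - 9 = -6)
X = -24 (X = 3*(-3 - 5) = 3*(-8) = -24)
I = -7 (I = -4 - 3 = -7)
m(k) = 168 - 24*√(4 + k) (m(k) = (-7 + √(k + 4))*(-24) = (-7 + √(4 + k))*(-24) = 168 - 24*√(4 + k))
-43*m(U) + 46 = -43*(168 - 24*√(4 - 6)) + 46 = -43*(168 - 24*I*√2) + 46 = (-7224 + 1032*I*√2) + 46 = -7178 + 1032*I*√2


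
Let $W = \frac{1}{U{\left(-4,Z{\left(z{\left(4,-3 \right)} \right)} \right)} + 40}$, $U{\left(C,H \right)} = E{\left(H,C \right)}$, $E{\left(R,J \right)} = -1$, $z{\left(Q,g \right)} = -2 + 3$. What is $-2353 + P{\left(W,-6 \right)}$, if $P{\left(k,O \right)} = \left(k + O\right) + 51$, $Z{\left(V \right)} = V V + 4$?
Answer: $- \frac{90011}{39} \approx -2308.0$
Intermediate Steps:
$z{\left(Q,g \right)} = 1$
$Z{\left(V \right)} = 4 + V^{2}$ ($Z{\left(V \right)} = V^{2} + 4 = 4 + V^{2}$)
$U{\left(C,H \right)} = -1$
$W = \frac{1}{39}$ ($W = \frac{1}{-1 + 40} = \frac{1}{39} \approx 0.025641$)
$P{\left(k,O \right)} = 51 + O + k$ ($P{\left(k,O \right)} = \left(O + k\right) + 51 = 51 + O + k$)
$-2353 + P{\left(W,-6 \right)} = -2353 + \left(51 - 6 + \frac{1}{39}\right) = -2353 + \frac{1756}{39} = - \frac{90011}{39}$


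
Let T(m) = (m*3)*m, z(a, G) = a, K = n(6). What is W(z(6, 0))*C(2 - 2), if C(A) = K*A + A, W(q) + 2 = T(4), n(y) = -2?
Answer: 0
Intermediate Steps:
K = -2
T(m) = 3*m² (T(m) = (3*m)*m = 3*m²)
W(q) = 46 (W(q) = -2 + 3*4² = -2 + 3*16 = -2 + 48 = 46)
C(A) = -A (C(A) = -2*A + A = -A)
W(z(6, 0))*C(2 - 2) = 46*(-(2 - 2)) = 46*(-1*0) = 46*0 = 0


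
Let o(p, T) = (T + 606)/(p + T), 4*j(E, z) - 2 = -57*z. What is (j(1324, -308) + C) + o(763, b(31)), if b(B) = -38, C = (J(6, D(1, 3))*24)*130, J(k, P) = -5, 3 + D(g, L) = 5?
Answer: -16254089/1450 ≈ -11210.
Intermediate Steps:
D(g, L) = 2 (D(g, L) = -3 + 5 = 2)
C = -15600 (C = -5*24*130 = -120*130 = -15600)
j(E, z) = 1/2 - 57*z/4 (j(E, z) = 1/2 + (-57*z)/4 = 1/2 - 57*z/4)
o(p, T) = (606 + T)/(T + p)
(j(1324, -308) + C) + o(763, b(31)) = ((1/2 - 57/4*(-308)) - 15600) + (606 - 38)/(-38 + 763) = ((1/2 + 4389) - 15600) + 568/725 = (8779/2 - 15600) + (1/725)*568 = -22421/2 + 568/725 = -16254089/1450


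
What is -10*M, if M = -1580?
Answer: 15800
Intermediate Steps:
-10*M = -10*(-1580) = 15800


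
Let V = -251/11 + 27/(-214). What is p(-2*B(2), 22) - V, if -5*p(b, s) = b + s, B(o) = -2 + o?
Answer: 218267/11770 ≈ 18.544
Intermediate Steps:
V = -54011/2354 (V = -251*1/11 + 27*(-1/214) = -251/11 - 27/214 = -54011/2354 ≈ -22.944)
p(b, s) = -b/5 - s/5 (p(b, s) = -(b + s)/5 = -b/5 - s/5)
p(-2*B(2), 22) - V = (-(-2)*(-2 + 2)/5 - ⅕*22) - 1*(-54011/2354) = (-(-2)*0/5 - 22/5) + 54011/2354 = (-⅕*0 - 22/5) + 54011/2354 = (0 - 22/5) + 54011/2354 = -22/5 + 54011/2354 = 218267/11770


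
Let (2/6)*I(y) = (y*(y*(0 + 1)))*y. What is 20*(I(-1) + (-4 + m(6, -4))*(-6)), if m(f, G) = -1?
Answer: 540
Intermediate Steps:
I(y) = 3*y**3 (I(y) = 3*((y*(y*(0 + 1)))*y) = 3*((y*(y*1))*y) = 3*((y*y)*y) = 3*(y**2*y) = 3*y**3)
20*(I(-1) + (-4 + m(6, -4))*(-6)) = 20*(3*(-1)**3 + (-4 - 1)*(-6)) = 20*(3*(-1) - 5*(-6)) = 20*(-3 + 30) = 20*27 = 540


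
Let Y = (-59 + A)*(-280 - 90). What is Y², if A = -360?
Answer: 24034300900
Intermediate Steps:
Y = 155030 (Y = (-59 - 360)*(-280 - 90) = -419*(-370) = 155030)
Y² = 155030² = 24034300900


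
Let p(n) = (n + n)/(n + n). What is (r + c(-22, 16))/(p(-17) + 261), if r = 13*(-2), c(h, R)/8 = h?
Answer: -101/131 ≈ -0.77099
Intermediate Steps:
c(h, R) = 8*h
r = -26
p(n) = 1 (p(n) = (2*n)/((2*n)) = (2*n)*(1/(2*n)) = 1)
(r + c(-22, 16))/(p(-17) + 261) = (-26 + 8*(-22))/(1 + 261) = (-26 - 176)/262 = -202*1/262 = -101/131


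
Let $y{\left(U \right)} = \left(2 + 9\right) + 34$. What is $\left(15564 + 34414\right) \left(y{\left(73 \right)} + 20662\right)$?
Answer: $1034894446$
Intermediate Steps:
$y{\left(U \right)} = 45$ ($y{\left(U \right)} = 11 + 34 = 45$)
$\left(15564 + 34414\right) \left(y{\left(73 \right)} + 20662\right) = \left(15564 + 34414\right) \left(45 + 20662\right) = 49978 \cdot 20707 = 1034894446$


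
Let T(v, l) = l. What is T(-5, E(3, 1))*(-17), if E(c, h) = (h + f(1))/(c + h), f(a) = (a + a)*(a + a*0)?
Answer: -51/4 ≈ -12.750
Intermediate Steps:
f(a) = 2*a**2 (f(a) = (2*a)*(a + 0) = (2*a)*a = 2*a**2)
E(c, h) = (2 + h)/(c + h) (E(c, h) = (h + 2*1**2)/(c + h) = (h + 2*1)/(c + h) = (h + 2)/(c + h) = (2 + h)/(c + h))
T(-5, E(3, 1))*(-17) = ((2 + 1)/(3 + 1))*(-17) = (3/4)*(-17) = -51/4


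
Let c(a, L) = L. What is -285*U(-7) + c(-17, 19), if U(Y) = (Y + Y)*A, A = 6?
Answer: 23959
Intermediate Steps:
U(Y) = 12*Y (U(Y) = (Y + Y)*6 = (2*Y)*6 = 12*Y)
-285*U(-7) + c(-17, 19) = -3420*(-7) + 19 = -285*(-84) + 19 = 23940 + 19 = 23959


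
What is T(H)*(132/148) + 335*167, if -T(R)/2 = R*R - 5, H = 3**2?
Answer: 2064949/37 ≈ 55809.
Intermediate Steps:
H = 9
T(R) = 10 - 2*R**2 (T(R) = -2*(R*R - 5) = -2*(R**2 - 5) = -2*(-5 + R**2) = 10 - 2*R**2)
T(H)*(132/148) + 335*167 = (10 - 2*9**2)*(132/148) + 335*167 = (10 - 2*81)*(132*(1/148)) + 55945 = (10 - 162)*(33/37) + 55945 = -152*33/37 + 55945 = -5016/37 + 55945 = 2064949/37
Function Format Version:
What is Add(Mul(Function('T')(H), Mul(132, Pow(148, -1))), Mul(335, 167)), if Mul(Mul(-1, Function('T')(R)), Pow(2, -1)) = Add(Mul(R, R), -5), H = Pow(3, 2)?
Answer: Rational(2064949, 37) ≈ 55809.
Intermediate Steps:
H = 9
Function('T')(R) = Add(10, Mul(-2, Pow(R, 2))) (Function('T')(R) = Mul(-2, Add(Mul(R, R), -5)) = Mul(-2, Add(Pow(R, 2), -5)) = Mul(-2, Add(-5, Pow(R, 2))) = Add(10, Mul(-2, Pow(R, 2))))
Add(Mul(Function('T')(H), Mul(132, Pow(148, -1))), Mul(335, 167)) = Add(Mul(Add(10, Mul(-2, Pow(9, 2))), Mul(132, Pow(148, -1))), Mul(335, 167)) = Add(Mul(Add(10, Mul(-2, 81)), Mul(132, Rational(1, 148))), 55945) = Add(Mul(Add(10, -162), Rational(33, 37)), 55945) = Add(Mul(-152, Rational(33, 37)), 55945) = Add(Rational(-5016, 37), 55945) = Rational(2064949, 37)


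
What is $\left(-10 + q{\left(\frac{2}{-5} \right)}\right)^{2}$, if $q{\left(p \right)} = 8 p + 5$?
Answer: $\frac{1681}{25} \approx 67.24$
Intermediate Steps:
$q{\left(p \right)} = 5 + 8 p$
$\left(-10 + q{\left(\frac{2}{-5} \right)}\right)^{2} = \left(-10 + \left(5 + 8 \frac{2}{-5}\right)\right)^{2} = \left(-10 + \left(5 + 8 \cdot 2 \left(- \frac{1}{5}\right)\right)\right)^{2} = \left(-10 + \left(5 + 8 \left(- \frac{2}{5}\right)\right)\right)^{2} = \left(-10 + \left(5 - \frac{16}{5}\right)\right)^{2} = \left(-10 + \frac{9}{5}\right)^{2} = \left(- \frac{41}{5}\right)^{2} = \frac{1681}{25}$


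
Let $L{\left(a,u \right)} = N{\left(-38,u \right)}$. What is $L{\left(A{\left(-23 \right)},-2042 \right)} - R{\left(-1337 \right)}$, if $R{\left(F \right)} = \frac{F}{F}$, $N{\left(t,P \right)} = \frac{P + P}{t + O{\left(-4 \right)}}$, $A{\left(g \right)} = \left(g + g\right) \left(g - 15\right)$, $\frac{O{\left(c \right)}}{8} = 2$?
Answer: $\frac{2031}{11} \approx 184.64$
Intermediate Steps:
$O{\left(c \right)} = 16$ ($O{\left(c \right)} = 8 \cdot 2 = 16$)
$A{\left(g \right)} = 2 g \left(-15 + g\right)$
$N{\left(t,P \right)} = \frac{2 P}{16 + t}$ ($N{\left(t,P \right)} = \frac{P + P}{t + 16} = \frac{2 P}{16 + t}$)
$L{\left(a,u \right)} = - \frac{u}{11}$ ($L{\left(a,u \right)} = \frac{2 u}{16 - 38} = \frac{2 u}{-22} = 2 u \left(- \frac{1}{22}\right) = - \frac{u}{11}$)
$R{\left(F \right)} = 1$
$L{\left(A{\left(-23 \right)},-2042 \right)} - R{\left(-1337 \right)} = \left(- \frac{1}{11}\right) \left(-2042\right) - 1 = \frac{2042}{11} - 1 = \frac{2031}{11}$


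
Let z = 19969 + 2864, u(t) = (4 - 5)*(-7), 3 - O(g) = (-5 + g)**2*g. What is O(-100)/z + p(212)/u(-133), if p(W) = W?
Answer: 4186039/53277 ≈ 78.571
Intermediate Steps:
O(g) = 3 - g*(-5 + g)**2 (O(g) = 3 - (-5 + g)**2*g = 3 - g*(-5 + g)**2)
u(t) = 7 (u(t) = -1*(-7) = 7)
z = 22833
O(-100)/z + p(212)/u(-133) = (3 - 1*(-100)*(-5 - 100)**2)/22833 + 212/7 = (3 - 1*(-100)*(-105)**2)*(1/22833) + 212*(1/7) = (3 - 1*(-100)*11025)*(1/22833) + 212/7 = (3 + 1102500)*(1/22833) + 212/7 = 1102503*(1/22833) + 212/7 = 367501/7611 + 212/7 = 4186039/53277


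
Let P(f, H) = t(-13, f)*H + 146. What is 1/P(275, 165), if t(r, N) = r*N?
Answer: -1/589729 ≈ -1.6957e-6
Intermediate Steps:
t(r, N) = N*r
P(f, H) = 146 - 13*H*f (P(f, H) = (f*(-13))*H + 146 = (-13*f)*H + 146 = -13*H*f + 146 = 146 - 13*H*f)
1/P(275, 165) = 1/(146 - 13*165*275) = 1/(146 - 589875) = 1/(-589729) = -1/589729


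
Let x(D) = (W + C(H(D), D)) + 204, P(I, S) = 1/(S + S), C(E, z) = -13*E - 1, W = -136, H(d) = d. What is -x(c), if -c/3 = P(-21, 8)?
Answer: -1111/16 ≈ -69.438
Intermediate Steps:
C(E, z) = -1 - 13*E
P(I, S) = 1/(2*S)
c = -3/16 (c = -3/(2*8) = -3*1/16 = -3/16 ≈ -0.18750)
x(D) = 67 - 13*D (x(D) = (-136 + (-1 - 13*D)) + 204 = (-137 - 13*D) + 204 = 67 - 13*D)
-x(c) = -(67 - 13*(-3/16)) = -(67 + 39/16) = -1*1111/16 = -1111/16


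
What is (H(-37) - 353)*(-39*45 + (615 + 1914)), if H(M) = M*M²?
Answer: -39478644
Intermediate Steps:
H(M) = M³
(H(-37) - 353)*(-39*45 + (615 + 1914)) = ((-37)³ - 353)*(-39*45 + (615 + 1914)) = (-50653 - 353)*(-1755 + 2529) = -51006*774 = -39478644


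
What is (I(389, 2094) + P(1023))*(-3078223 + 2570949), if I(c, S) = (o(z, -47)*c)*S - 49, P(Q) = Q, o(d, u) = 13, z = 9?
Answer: -5372200074968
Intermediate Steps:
I(c, S) = -49 + 13*S*c (I(c, S) = (13*c)*S - 49 = 13*S*c - 49 = -49 + 13*S*c)
(I(389, 2094) + P(1023))*(-3078223 + 2570949) = ((-49 + 13*2094*389) + 1023)*(-3078223 + 2570949) = ((-49 + 10589358) + 1023)*(-507274) = (10589309 + 1023)*(-507274) = 10590332*(-507274) = -5372200074968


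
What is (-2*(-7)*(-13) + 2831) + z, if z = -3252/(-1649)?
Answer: 4371453/1649 ≈ 2651.0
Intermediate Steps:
z = 3252/1649 (z = -3252*(-1/1649) = 3252/1649 ≈ 1.9721)
(-2*(-7)*(-13) + 2831) + z = (-2*(-7)*(-13) + 2831) + 3252/1649 = (14*(-13) + 2831) + 3252/1649 = (-182 + 2831) + 3252/1649 = 2649 + 3252/1649 = 4371453/1649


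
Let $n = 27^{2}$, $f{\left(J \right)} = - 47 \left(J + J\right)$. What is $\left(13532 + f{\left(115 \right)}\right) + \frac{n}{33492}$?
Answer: $\frac{30388651}{11164} \approx 2722.0$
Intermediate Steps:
$f{\left(J \right)} = - 94 J$ ($f{\left(J \right)} = - 47 \cdot 2 J = - 94 J$)
$n = 729$
$\left(13532 + f{\left(115 \right)}\right) + \frac{n}{33492} = \left(13532 - 10810\right) + \frac{729}{33492} = \left(13532 - 10810\right) + 729 \cdot \frac{1}{33492} = 2722 + \frac{243}{11164} = \frac{30388651}{11164}$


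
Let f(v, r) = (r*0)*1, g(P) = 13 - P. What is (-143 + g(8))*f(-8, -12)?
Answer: 0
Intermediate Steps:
f(v, r) = 0 (f(v, r) = 0*1 = 0)
(-143 + g(8))*f(-8, -12) = (-143 + (13 - 1*8))*0 = (-143 + (13 - 8))*0 = (-143 + 5)*0 = -138*0 = 0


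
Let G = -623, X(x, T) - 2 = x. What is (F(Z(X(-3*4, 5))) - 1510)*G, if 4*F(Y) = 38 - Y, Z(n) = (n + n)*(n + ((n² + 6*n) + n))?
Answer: 1745023/2 ≈ 8.7251e+5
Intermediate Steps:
X(x, T) = 2 + x
Z(n) = 2*n*(n² + 8*n) (Z(n) = (2*n)*(n + (n² + 7*n)) = (2*n)*(n² + 8*n) = 2*n*(n² + 8*n))
F(Y) = 19/2 - Y/4 (F(Y) = (38 - Y)/4 = 19/2 - Y/4)
(F(Z(X(-3*4, 5))) - 1510)*G = ((19/2 - (2 - 3*4)²*(8 + (2 - 3*4))/2) - 1510)*(-623) = ((19/2 - (2 - 12)²*(8 + (2 - 12))/2) - 1510)*(-623) = ((19/2 - (-10)²*(8 - 10)/2) - 1510)*(-623) = ((19/2 - 100*(-2)/2) - 1510)*(-623) = ((19/2 - ¼*(-400)) - 1510)*(-623) = ((19/2 + 100) - 1510)*(-623) = (219/2 - 1510)*(-623) = -2801/2*(-623) = 1745023/2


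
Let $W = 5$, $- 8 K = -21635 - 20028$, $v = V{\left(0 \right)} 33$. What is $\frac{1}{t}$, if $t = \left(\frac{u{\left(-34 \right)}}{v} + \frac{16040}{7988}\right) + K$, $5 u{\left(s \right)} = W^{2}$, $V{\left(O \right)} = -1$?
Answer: $\frac{527208}{2746612123} \approx 0.00019195$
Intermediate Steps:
$v = -33$ ($v = \left(-1\right) 33 = -33$)
$K = \frac{41663}{8}$ ($K = - \frac{-21635 - 20028}{8} = \left(- \frac{1}{8}\right) \left(-41663\right) = \frac{41663}{8} \approx 5207.9$)
$u{\left(s \right)} = 5$ ($u{\left(s \right)} = \frac{5^{2}}{5} = \frac{1}{5} \cdot 25 = 5$)
$t = \frac{2746612123}{527208}$ ($t = \left(\frac{5}{-33} + \frac{16040}{7988}\right) + \frac{41663}{8} = \left(5 \left(- \frac{1}{33}\right) + 16040 \cdot \frac{1}{7988}\right) + \frac{41663}{8} = \left(- \frac{5}{33} + \frac{4010}{1997}\right) + \frac{41663}{8} = \frac{122345}{65901} + \frac{41663}{8} = \frac{2746612123}{527208} \approx 5209.7$)
$\frac{1}{t} = \frac{1}{\frac{2746612123}{527208}} = \frac{527208}{2746612123}$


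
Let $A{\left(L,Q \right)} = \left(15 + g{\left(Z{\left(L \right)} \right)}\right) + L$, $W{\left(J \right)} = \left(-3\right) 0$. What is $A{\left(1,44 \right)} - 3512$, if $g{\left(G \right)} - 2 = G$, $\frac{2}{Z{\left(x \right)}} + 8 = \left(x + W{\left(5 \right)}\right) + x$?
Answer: $- \frac{10483}{3} \approx -3494.3$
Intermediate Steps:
$W{\left(J \right)} = 0$
$Z{\left(x \right)} = \frac{2}{-8 + 2 x}$ ($Z{\left(x \right)} = \frac{2}{-8 + \left(\left(x + 0\right) + x\right)} = \frac{2}{-8 + \left(x + x\right)} = \frac{2}{-8 + 2 x}$)
$g{\left(G \right)} = 2 + G$
$A{\left(L,Q \right)} = 17 + L + \frac{1}{-4 + L}$ ($A{\left(L,Q \right)} = \left(15 + \left(2 + \frac{1}{-4 + L}\right)\right) + L = \left(17 + \frac{1}{-4 + L}\right) + L = 17 + L + \frac{1}{-4 + L}$)
$A{\left(1,44 \right)} - 3512 = \frac{1 + \left(-4 + 1\right) \left(17 + 1\right)}{-4 + 1} - 3512 = \frac{1 - 54}{-3} - 3512 = - \frac{1 - 54}{3} - 3512 = \left(- \frac{1}{3}\right) \left(-53\right) - 3512 = \frac{53}{3} - 3512 = - \frac{10483}{3}$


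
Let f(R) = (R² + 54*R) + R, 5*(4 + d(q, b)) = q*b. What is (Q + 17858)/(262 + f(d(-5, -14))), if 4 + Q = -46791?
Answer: -1523/48 ≈ -31.729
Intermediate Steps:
Q = -46795 (Q = -4 - 46791 = -46795)
d(q, b) = -4 + b*q/5 (d(q, b) = -4 + (q*b)/5 = -4 + (b*q)/5 = -4 + b*q/5)
f(R) = R² + 55*R
(Q + 17858)/(262 + f(d(-5, -14))) = (-46795 + 17858)/(262 + (-4 + (⅕)*(-14)*(-5))*(55 + (-4 + (⅕)*(-14)*(-5)))) = -28937/(262 + (-4 + 14)*(55 + (-4 + 14))) = -28937/(262 + 10*(55 + 10)) = -28937/(262 + 10*65) = -28937/(262 + 650) = -28937/912 = -28937*1/912 = -1523/48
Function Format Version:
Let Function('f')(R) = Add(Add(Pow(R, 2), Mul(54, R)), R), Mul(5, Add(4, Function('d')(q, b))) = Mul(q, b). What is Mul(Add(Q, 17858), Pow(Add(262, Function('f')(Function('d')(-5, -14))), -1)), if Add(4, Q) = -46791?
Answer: Rational(-1523, 48) ≈ -31.729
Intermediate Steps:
Q = -46795 (Q = Add(-4, -46791) = -46795)
Function('d')(q, b) = Add(-4, Mul(Rational(1, 5), b, q)) (Function('d')(q, b) = Add(-4, Mul(Rational(1, 5), Mul(q, b))) = Add(-4, Mul(Rational(1, 5), Mul(b, q))) = Add(-4, Mul(Rational(1, 5), b, q)))
Function('f')(R) = Add(Pow(R, 2), Mul(55, R))
Mul(Add(Q, 17858), Pow(Add(262, Function('f')(Function('d')(-5, -14))), -1)) = Mul(Add(-46795, 17858), Pow(Add(262, Mul(Add(-4, Mul(Rational(1, 5), -14, -5)), Add(55, Add(-4, Mul(Rational(1, 5), -14, -5))))), -1)) = Mul(-28937, Pow(Add(262, Mul(Add(-4, 14), Add(55, Add(-4, 14)))), -1)) = Mul(-28937, Pow(Add(262, Mul(10, Add(55, 10))), -1)) = Mul(-28937, Pow(Add(262, Mul(10, 65)), -1)) = Mul(-28937, Pow(Add(262, 650), -1)) = Mul(-28937, Pow(912, -1)) = Mul(-28937, Rational(1, 912)) = Rational(-1523, 48)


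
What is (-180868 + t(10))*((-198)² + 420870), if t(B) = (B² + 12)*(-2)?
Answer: -83315720808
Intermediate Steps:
t(B) = -24 - 2*B² (t(B) = (12 + B²)*(-2) = -24 - 2*B²)
(-180868 + t(10))*((-198)² + 420870) = (-180868 + (-24 - 2*10²))*((-198)² + 420870) = (-180868 + (-24 - 2*100))*(39204 + 420870) = (-180868 + (-24 - 200))*460074 = (-180868 - 224)*460074 = -181092*460074 = -83315720808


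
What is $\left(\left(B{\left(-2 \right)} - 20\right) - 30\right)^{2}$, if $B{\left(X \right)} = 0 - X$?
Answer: $2304$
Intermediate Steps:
$B{\left(X \right)} = - X$
$\left(\left(B{\left(-2 \right)} - 20\right) - 30\right)^{2} = \left(\left(\left(-1\right) \left(-2\right) - 20\right) - 30\right)^{2} = \left(\left(2 - 20\right) - 30\right)^{2} = \left(-18 - 30\right)^{2} = \left(-48\right)^{2} = 2304$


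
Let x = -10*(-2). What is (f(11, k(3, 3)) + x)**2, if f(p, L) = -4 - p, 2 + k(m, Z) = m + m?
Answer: 25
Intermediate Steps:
k(m, Z) = -2 + 2*m (k(m, Z) = -2 + (m + m) = -2 + 2*m)
x = 20
(f(11, k(3, 3)) + x)**2 = ((-4 - 1*11) + 20)**2 = ((-4 - 11) + 20)**2 = (-15 + 20)**2 = 5**2 = 25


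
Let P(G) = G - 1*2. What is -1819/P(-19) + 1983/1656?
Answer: 339323/3864 ≈ 87.817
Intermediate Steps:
P(G) = -2 + G (P(G) = G - 2 = -2 + G)
-1819/P(-19) + 1983/1656 = -1819/(-2 - 19) + 1983/1656 = -1819/(-21) + 1983*(1/1656) = -1819*(-1/21) + 661/552 = 1819/21 + 661/552 = 339323/3864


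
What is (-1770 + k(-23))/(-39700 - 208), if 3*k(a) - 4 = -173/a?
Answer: 121865/2753652 ≈ 0.044256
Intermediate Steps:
k(a) = 4/3 - 173/(3*a) (k(a) = 4/3 + (-173/a)/3 = 4/3 - 173/(3*a))
(-1770 + k(-23))/(-39700 - 208) = (-1770 + (1/3)*(-173 + 4*(-23))/(-23))/(-39700 - 208) = (-1770 + (1/3)*(-1/23)*(-173 - 92))/(-39908) = (-1770 + (1/3)*(-1/23)*(-265))*(-1/39908) = (-1770 + 265/69)*(-1/39908) = -121865/69*(-1/39908) = 121865/2753652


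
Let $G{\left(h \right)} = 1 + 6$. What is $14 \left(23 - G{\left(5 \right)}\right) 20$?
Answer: $4480$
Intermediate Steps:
$G{\left(h \right)} = 7$
$14 \left(23 - G{\left(5 \right)}\right) 20 = 14 \left(23 - 7\right) 20 = 14 \cdot 16 \cdot 20 = 224 \cdot 20 = 4480$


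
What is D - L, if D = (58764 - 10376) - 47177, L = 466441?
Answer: -465230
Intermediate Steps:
D = 1211 (D = 48388 - 47177 = 1211)
D - L = 1211 - 1*466441 = 1211 - 466441 = -465230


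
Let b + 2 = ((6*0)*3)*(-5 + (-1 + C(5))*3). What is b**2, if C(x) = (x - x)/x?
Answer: 4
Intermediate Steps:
C(x) = 0 (C(x) = 0/x = 0)
b = -2 (b = -2 + ((6*0)*3)*(-5 + (-1 + 0)*3) = -2 + (0*3)*(-5 - 1*3) = -2 + 0*(-5 - 3) = -2 + 0*(-8) = -2 + 0 = -2)
b**2 = (-2)**2 = 4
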